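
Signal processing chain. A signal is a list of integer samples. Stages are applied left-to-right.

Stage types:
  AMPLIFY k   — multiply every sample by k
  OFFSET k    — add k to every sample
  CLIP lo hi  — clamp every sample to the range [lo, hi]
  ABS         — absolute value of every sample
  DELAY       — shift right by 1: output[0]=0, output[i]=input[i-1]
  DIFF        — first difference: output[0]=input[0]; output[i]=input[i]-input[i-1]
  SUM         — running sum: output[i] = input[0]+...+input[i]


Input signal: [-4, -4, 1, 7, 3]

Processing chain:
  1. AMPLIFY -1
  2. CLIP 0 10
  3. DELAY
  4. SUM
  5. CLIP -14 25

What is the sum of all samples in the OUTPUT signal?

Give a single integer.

Answer: 28

Derivation:
Input: [-4, -4, 1, 7, 3]
Stage 1 (AMPLIFY -1): -4*-1=4, -4*-1=4, 1*-1=-1, 7*-1=-7, 3*-1=-3 -> [4, 4, -1, -7, -3]
Stage 2 (CLIP 0 10): clip(4,0,10)=4, clip(4,0,10)=4, clip(-1,0,10)=0, clip(-7,0,10)=0, clip(-3,0,10)=0 -> [4, 4, 0, 0, 0]
Stage 3 (DELAY): [0, 4, 4, 0, 0] = [0, 4, 4, 0, 0] -> [0, 4, 4, 0, 0]
Stage 4 (SUM): sum[0..0]=0, sum[0..1]=4, sum[0..2]=8, sum[0..3]=8, sum[0..4]=8 -> [0, 4, 8, 8, 8]
Stage 5 (CLIP -14 25): clip(0,-14,25)=0, clip(4,-14,25)=4, clip(8,-14,25)=8, clip(8,-14,25)=8, clip(8,-14,25)=8 -> [0, 4, 8, 8, 8]
Output sum: 28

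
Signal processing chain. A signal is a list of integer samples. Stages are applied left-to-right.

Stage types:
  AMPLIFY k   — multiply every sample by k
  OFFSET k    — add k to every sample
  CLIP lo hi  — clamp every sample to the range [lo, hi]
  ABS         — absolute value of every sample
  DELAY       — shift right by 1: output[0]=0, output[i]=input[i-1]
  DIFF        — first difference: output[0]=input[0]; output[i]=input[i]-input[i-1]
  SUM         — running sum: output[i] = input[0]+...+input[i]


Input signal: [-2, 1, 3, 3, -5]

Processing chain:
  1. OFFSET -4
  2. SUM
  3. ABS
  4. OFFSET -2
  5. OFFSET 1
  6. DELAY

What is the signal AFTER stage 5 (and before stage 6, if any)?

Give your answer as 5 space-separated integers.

Answer: 5 8 9 10 19

Derivation:
Input: [-2, 1, 3, 3, -5]
Stage 1 (OFFSET -4): -2+-4=-6, 1+-4=-3, 3+-4=-1, 3+-4=-1, -5+-4=-9 -> [-6, -3, -1, -1, -9]
Stage 2 (SUM): sum[0..0]=-6, sum[0..1]=-9, sum[0..2]=-10, sum[0..3]=-11, sum[0..4]=-20 -> [-6, -9, -10, -11, -20]
Stage 3 (ABS): |-6|=6, |-9|=9, |-10|=10, |-11|=11, |-20|=20 -> [6, 9, 10, 11, 20]
Stage 4 (OFFSET -2): 6+-2=4, 9+-2=7, 10+-2=8, 11+-2=9, 20+-2=18 -> [4, 7, 8, 9, 18]
Stage 5 (OFFSET 1): 4+1=5, 7+1=8, 8+1=9, 9+1=10, 18+1=19 -> [5, 8, 9, 10, 19]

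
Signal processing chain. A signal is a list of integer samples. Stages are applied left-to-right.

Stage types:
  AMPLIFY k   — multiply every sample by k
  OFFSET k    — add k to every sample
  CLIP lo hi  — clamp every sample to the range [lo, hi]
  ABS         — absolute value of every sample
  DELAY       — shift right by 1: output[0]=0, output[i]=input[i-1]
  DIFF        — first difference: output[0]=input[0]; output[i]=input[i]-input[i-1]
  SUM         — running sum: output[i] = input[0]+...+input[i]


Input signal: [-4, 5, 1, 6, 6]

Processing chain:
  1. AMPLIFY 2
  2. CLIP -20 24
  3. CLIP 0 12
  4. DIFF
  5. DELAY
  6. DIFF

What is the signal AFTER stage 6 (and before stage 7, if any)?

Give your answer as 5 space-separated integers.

Answer: 0 0 10 -18 18

Derivation:
Input: [-4, 5, 1, 6, 6]
Stage 1 (AMPLIFY 2): -4*2=-8, 5*2=10, 1*2=2, 6*2=12, 6*2=12 -> [-8, 10, 2, 12, 12]
Stage 2 (CLIP -20 24): clip(-8,-20,24)=-8, clip(10,-20,24)=10, clip(2,-20,24)=2, clip(12,-20,24)=12, clip(12,-20,24)=12 -> [-8, 10, 2, 12, 12]
Stage 3 (CLIP 0 12): clip(-8,0,12)=0, clip(10,0,12)=10, clip(2,0,12)=2, clip(12,0,12)=12, clip(12,0,12)=12 -> [0, 10, 2, 12, 12]
Stage 4 (DIFF): s[0]=0, 10-0=10, 2-10=-8, 12-2=10, 12-12=0 -> [0, 10, -8, 10, 0]
Stage 5 (DELAY): [0, 0, 10, -8, 10] = [0, 0, 10, -8, 10] -> [0, 0, 10, -8, 10]
Stage 6 (DIFF): s[0]=0, 0-0=0, 10-0=10, -8-10=-18, 10--8=18 -> [0, 0, 10, -18, 18]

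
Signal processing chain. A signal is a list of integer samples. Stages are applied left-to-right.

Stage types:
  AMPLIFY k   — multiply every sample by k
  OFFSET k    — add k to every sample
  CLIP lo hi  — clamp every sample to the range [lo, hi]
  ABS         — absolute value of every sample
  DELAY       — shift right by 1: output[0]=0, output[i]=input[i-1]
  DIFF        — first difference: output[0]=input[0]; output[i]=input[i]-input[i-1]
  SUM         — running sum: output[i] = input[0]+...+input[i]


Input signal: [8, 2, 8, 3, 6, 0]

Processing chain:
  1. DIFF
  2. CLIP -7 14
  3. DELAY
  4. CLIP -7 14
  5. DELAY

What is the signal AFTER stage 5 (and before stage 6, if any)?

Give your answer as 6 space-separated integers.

Answer: 0 0 8 -6 6 -5

Derivation:
Input: [8, 2, 8, 3, 6, 0]
Stage 1 (DIFF): s[0]=8, 2-8=-6, 8-2=6, 3-8=-5, 6-3=3, 0-6=-6 -> [8, -6, 6, -5, 3, -6]
Stage 2 (CLIP -7 14): clip(8,-7,14)=8, clip(-6,-7,14)=-6, clip(6,-7,14)=6, clip(-5,-7,14)=-5, clip(3,-7,14)=3, clip(-6,-7,14)=-6 -> [8, -6, 6, -5, 3, -6]
Stage 3 (DELAY): [0, 8, -6, 6, -5, 3] = [0, 8, -6, 6, -5, 3] -> [0, 8, -6, 6, -5, 3]
Stage 4 (CLIP -7 14): clip(0,-7,14)=0, clip(8,-7,14)=8, clip(-6,-7,14)=-6, clip(6,-7,14)=6, clip(-5,-7,14)=-5, clip(3,-7,14)=3 -> [0, 8, -6, 6, -5, 3]
Stage 5 (DELAY): [0, 0, 8, -6, 6, -5] = [0, 0, 8, -6, 6, -5] -> [0, 0, 8, -6, 6, -5]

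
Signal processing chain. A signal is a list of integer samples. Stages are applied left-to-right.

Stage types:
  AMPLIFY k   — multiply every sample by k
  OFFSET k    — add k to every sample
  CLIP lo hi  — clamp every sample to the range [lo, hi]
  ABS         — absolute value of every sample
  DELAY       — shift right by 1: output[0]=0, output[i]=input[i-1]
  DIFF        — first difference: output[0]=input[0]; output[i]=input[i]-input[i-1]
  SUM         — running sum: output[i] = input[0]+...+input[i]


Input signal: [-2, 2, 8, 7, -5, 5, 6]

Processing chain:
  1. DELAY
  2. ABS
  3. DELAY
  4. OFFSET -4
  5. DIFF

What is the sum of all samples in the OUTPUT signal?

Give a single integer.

Answer: 1

Derivation:
Input: [-2, 2, 8, 7, -5, 5, 6]
Stage 1 (DELAY): [0, -2, 2, 8, 7, -5, 5] = [0, -2, 2, 8, 7, -5, 5] -> [0, -2, 2, 8, 7, -5, 5]
Stage 2 (ABS): |0|=0, |-2|=2, |2|=2, |8|=8, |7|=7, |-5|=5, |5|=5 -> [0, 2, 2, 8, 7, 5, 5]
Stage 3 (DELAY): [0, 0, 2, 2, 8, 7, 5] = [0, 0, 2, 2, 8, 7, 5] -> [0, 0, 2, 2, 8, 7, 5]
Stage 4 (OFFSET -4): 0+-4=-4, 0+-4=-4, 2+-4=-2, 2+-4=-2, 8+-4=4, 7+-4=3, 5+-4=1 -> [-4, -4, -2, -2, 4, 3, 1]
Stage 5 (DIFF): s[0]=-4, -4--4=0, -2--4=2, -2--2=0, 4--2=6, 3-4=-1, 1-3=-2 -> [-4, 0, 2, 0, 6, -1, -2]
Output sum: 1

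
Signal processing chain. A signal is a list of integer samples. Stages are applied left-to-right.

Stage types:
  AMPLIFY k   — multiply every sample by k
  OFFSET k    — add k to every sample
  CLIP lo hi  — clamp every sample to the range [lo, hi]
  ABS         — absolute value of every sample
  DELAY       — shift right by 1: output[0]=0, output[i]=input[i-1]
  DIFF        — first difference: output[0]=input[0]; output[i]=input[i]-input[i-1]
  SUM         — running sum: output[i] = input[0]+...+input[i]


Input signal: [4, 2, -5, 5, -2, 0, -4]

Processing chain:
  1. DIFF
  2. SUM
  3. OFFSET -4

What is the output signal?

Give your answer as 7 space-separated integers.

Answer: 0 -2 -9 1 -6 -4 -8

Derivation:
Input: [4, 2, -5, 5, -2, 0, -4]
Stage 1 (DIFF): s[0]=4, 2-4=-2, -5-2=-7, 5--5=10, -2-5=-7, 0--2=2, -4-0=-4 -> [4, -2, -7, 10, -7, 2, -4]
Stage 2 (SUM): sum[0..0]=4, sum[0..1]=2, sum[0..2]=-5, sum[0..3]=5, sum[0..4]=-2, sum[0..5]=0, sum[0..6]=-4 -> [4, 2, -5, 5, -2, 0, -4]
Stage 3 (OFFSET -4): 4+-4=0, 2+-4=-2, -5+-4=-9, 5+-4=1, -2+-4=-6, 0+-4=-4, -4+-4=-8 -> [0, -2, -9, 1, -6, -4, -8]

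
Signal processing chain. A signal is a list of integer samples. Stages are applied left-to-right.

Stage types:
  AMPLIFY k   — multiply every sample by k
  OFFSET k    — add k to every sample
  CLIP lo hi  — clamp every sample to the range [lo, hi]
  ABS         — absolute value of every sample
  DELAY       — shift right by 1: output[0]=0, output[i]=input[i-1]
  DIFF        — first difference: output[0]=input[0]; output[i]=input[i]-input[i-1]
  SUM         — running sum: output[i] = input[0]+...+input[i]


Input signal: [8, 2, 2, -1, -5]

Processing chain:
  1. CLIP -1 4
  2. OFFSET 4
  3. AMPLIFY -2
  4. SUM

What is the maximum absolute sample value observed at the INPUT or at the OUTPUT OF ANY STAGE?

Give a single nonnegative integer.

Answer: 52

Derivation:
Input: [8, 2, 2, -1, -5] (max |s|=8)
Stage 1 (CLIP -1 4): clip(8,-1,4)=4, clip(2,-1,4)=2, clip(2,-1,4)=2, clip(-1,-1,4)=-1, clip(-5,-1,4)=-1 -> [4, 2, 2, -1, -1] (max |s|=4)
Stage 2 (OFFSET 4): 4+4=8, 2+4=6, 2+4=6, -1+4=3, -1+4=3 -> [8, 6, 6, 3, 3] (max |s|=8)
Stage 3 (AMPLIFY -2): 8*-2=-16, 6*-2=-12, 6*-2=-12, 3*-2=-6, 3*-2=-6 -> [-16, -12, -12, -6, -6] (max |s|=16)
Stage 4 (SUM): sum[0..0]=-16, sum[0..1]=-28, sum[0..2]=-40, sum[0..3]=-46, sum[0..4]=-52 -> [-16, -28, -40, -46, -52] (max |s|=52)
Overall max amplitude: 52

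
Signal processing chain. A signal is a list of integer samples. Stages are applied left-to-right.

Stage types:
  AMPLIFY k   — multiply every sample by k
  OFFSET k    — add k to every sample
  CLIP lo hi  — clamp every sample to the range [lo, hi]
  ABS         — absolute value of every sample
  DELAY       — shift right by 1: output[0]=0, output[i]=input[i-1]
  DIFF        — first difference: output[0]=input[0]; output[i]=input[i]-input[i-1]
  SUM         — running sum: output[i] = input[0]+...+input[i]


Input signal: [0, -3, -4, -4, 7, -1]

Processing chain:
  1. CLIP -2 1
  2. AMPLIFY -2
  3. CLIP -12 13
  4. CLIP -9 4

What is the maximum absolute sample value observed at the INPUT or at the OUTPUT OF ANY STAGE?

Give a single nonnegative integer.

Answer: 7

Derivation:
Input: [0, -3, -4, -4, 7, -1] (max |s|=7)
Stage 1 (CLIP -2 1): clip(0,-2,1)=0, clip(-3,-2,1)=-2, clip(-4,-2,1)=-2, clip(-4,-2,1)=-2, clip(7,-2,1)=1, clip(-1,-2,1)=-1 -> [0, -2, -2, -2, 1, -1] (max |s|=2)
Stage 2 (AMPLIFY -2): 0*-2=0, -2*-2=4, -2*-2=4, -2*-2=4, 1*-2=-2, -1*-2=2 -> [0, 4, 4, 4, -2, 2] (max |s|=4)
Stage 3 (CLIP -12 13): clip(0,-12,13)=0, clip(4,-12,13)=4, clip(4,-12,13)=4, clip(4,-12,13)=4, clip(-2,-12,13)=-2, clip(2,-12,13)=2 -> [0, 4, 4, 4, -2, 2] (max |s|=4)
Stage 4 (CLIP -9 4): clip(0,-9,4)=0, clip(4,-9,4)=4, clip(4,-9,4)=4, clip(4,-9,4)=4, clip(-2,-9,4)=-2, clip(2,-9,4)=2 -> [0, 4, 4, 4, -2, 2] (max |s|=4)
Overall max amplitude: 7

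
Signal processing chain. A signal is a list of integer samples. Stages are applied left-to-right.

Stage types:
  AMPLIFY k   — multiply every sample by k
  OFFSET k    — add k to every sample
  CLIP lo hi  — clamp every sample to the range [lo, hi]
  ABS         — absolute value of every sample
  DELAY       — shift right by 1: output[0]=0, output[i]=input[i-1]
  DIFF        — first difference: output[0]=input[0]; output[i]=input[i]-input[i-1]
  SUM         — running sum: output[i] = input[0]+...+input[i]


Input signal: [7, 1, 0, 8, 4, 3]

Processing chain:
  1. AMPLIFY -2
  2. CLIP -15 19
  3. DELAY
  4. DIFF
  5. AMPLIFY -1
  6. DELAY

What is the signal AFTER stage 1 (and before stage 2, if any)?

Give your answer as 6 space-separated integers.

Answer: -14 -2 0 -16 -8 -6

Derivation:
Input: [7, 1, 0, 8, 4, 3]
Stage 1 (AMPLIFY -2): 7*-2=-14, 1*-2=-2, 0*-2=0, 8*-2=-16, 4*-2=-8, 3*-2=-6 -> [-14, -2, 0, -16, -8, -6]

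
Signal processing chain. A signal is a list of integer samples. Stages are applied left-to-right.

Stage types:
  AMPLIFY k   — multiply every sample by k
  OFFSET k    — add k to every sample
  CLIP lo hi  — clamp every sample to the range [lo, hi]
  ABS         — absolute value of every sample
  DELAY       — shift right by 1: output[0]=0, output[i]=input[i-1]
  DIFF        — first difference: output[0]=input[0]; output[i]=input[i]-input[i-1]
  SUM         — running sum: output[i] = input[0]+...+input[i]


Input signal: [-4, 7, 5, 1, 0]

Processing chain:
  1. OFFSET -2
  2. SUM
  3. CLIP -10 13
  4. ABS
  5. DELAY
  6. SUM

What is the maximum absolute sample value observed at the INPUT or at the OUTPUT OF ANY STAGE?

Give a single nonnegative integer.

Answer: 10

Derivation:
Input: [-4, 7, 5, 1, 0] (max |s|=7)
Stage 1 (OFFSET -2): -4+-2=-6, 7+-2=5, 5+-2=3, 1+-2=-1, 0+-2=-2 -> [-6, 5, 3, -1, -2] (max |s|=6)
Stage 2 (SUM): sum[0..0]=-6, sum[0..1]=-1, sum[0..2]=2, sum[0..3]=1, sum[0..4]=-1 -> [-6, -1, 2, 1, -1] (max |s|=6)
Stage 3 (CLIP -10 13): clip(-6,-10,13)=-6, clip(-1,-10,13)=-1, clip(2,-10,13)=2, clip(1,-10,13)=1, clip(-1,-10,13)=-1 -> [-6, -1, 2, 1, -1] (max |s|=6)
Stage 4 (ABS): |-6|=6, |-1|=1, |2|=2, |1|=1, |-1|=1 -> [6, 1, 2, 1, 1] (max |s|=6)
Stage 5 (DELAY): [0, 6, 1, 2, 1] = [0, 6, 1, 2, 1] -> [0, 6, 1, 2, 1] (max |s|=6)
Stage 6 (SUM): sum[0..0]=0, sum[0..1]=6, sum[0..2]=7, sum[0..3]=9, sum[0..4]=10 -> [0, 6, 7, 9, 10] (max |s|=10)
Overall max amplitude: 10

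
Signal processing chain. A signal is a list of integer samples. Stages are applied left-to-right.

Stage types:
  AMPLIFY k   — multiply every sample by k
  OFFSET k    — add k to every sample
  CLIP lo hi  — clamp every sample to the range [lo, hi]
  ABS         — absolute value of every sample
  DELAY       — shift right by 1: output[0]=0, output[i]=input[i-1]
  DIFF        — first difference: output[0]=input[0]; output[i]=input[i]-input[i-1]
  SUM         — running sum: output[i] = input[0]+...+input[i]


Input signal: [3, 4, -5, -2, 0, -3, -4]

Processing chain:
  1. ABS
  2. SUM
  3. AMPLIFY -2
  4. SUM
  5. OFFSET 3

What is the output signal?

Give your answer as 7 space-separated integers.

Input: [3, 4, -5, -2, 0, -3, -4]
Stage 1 (ABS): |3|=3, |4|=4, |-5|=5, |-2|=2, |0|=0, |-3|=3, |-4|=4 -> [3, 4, 5, 2, 0, 3, 4]
Stage 2 (SUM): sum[0..0]=3, sum[0..1]=7, sum[0..2]=12, sum[0..3]=14, sum[0..4]=14, sum[0..5]=17, sum[0..6]=21 -> [3, 7, 12, 14, 14, 17, 21]
Stage 3 (AMPLIFY -2): 3*-2=-6, 7*-2=-14, 12*-2=-24, 14*-2=-28, 14*-2=-28, 17*-2=-34, 21*-2=-42 -> [-6, -14, -24, -28, -28, -34, -42]
Stage 4 (SUM): sum[0..0]=-6, sum[0..1]=-20, sum[0..2]=-44, sum[0..3]=-72, sum[0..4]=-100, sum[0..5]=-134, sum[0..6]=-176 -> [-6, -20, -44, -72, -100, -134, -176]
Stage 5 (OFFSET 3): -6+3=-3, -20+3=-17, -44+3=-41, -72+3=-69, -100+3=-97, -134+3=-131, -176+3=-173 -> [-3, -17, -41, -69, -97, -131, -173]

Answer: -3 -17 -41 -69 -97 -131 -173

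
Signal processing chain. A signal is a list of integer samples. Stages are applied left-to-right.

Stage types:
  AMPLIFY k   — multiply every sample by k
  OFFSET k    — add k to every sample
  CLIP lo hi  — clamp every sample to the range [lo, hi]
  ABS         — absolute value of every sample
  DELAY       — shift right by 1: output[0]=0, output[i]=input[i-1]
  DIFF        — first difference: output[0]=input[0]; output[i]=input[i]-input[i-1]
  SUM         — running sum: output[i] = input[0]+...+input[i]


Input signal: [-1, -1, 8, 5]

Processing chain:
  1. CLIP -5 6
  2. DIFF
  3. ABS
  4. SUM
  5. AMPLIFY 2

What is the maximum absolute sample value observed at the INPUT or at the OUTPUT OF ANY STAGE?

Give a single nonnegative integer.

Input: [-1, -1, 8, 5] (max |s|=8)
Stage 1 (CLIP -5 6): clip(-1,-5,6)=-1, clip(-1,-5,6)=-1, clip(8,-5,6)=6, clip(5,-5,6)=5 -> [-1, -1, 6, 5] (max |s|=6)
Stage 2 (DIFF): s[0]=-1, -1--1=0, 6--1=7, 5-6=-1 -> [-1, 0, 7, -1] (max |s|=7)
Stage 3 (ABS): |-1|=1, |0|=0, |7|=7, |-1|=1 -> [1, 0, 7, 1] (max |s|=7)
Stage 4 (SUM): sum[0..0]=1, sum[0..1]=1, sum[0..2]=8, sum[0..3]=9 -> [1, 1, 8, 9] (max |s|=9)
Stage 5 (AMPLIFY 2): 1*2=2, 1*2=2, 8*2=16, 9*2=18 -> [2, 2, 16, 18] (max |s|=18)
Overall max amplitude: 18

Answer: 18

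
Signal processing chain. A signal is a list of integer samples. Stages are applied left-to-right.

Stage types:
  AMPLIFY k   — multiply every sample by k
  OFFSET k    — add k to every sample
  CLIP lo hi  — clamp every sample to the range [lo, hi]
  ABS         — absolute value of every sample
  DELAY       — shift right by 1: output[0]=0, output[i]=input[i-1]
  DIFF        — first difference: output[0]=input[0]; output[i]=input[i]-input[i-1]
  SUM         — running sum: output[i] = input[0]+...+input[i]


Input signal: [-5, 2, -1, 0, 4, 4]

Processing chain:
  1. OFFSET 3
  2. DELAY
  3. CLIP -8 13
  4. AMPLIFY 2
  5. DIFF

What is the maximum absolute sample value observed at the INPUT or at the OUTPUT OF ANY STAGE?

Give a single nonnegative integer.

Answer: 14

Derivation:
Input: [-5, 2, -1, 0, 4, 4] (max |s|=5)
Stage 1 (OFFSET 3): -5+3=-2, 2+3=5, -1+3=2, 0+3=3, 4+3=7, 4+3=7 -> [-2, 5, 2, 3, 7, 7] (max |s|=7)
Stage 2 (DELAY): [0, -2, 5, 2, 3, 7] = [0, -2, 5, 2, 3, 7] -> [0, -2, 5, 2, 3, 7] (max |s|=7)
Stage 3 (CLIP -8 13): clip(0,-8,13)=0, clip(-2,-8,13)=-2, clip(5,-8,13)=5, clip(2,-8,13)=2, clip(3,-8,13)=3, clip(7,-8,13)=7 -> [0, -2, 5, 2, 3, 7] (max |s|=7)
Stage 4 (AMPLIFY 2): 0*2=0, -2*2=-4, 5*2=10, 2*2=4, 3*2=6, 7*2=14 -> [0, -4, 10, 4, 6, 14] (max |s|=14)
Stage 5 (DIFF): s[0]=0, -4-0=-4, 10--4=14, 4-10=-6, 6-4=2, 14-6=8 -> [0, -4, 14, -6, 2, 8] (max |s|=14)
Overall max amplitude: 14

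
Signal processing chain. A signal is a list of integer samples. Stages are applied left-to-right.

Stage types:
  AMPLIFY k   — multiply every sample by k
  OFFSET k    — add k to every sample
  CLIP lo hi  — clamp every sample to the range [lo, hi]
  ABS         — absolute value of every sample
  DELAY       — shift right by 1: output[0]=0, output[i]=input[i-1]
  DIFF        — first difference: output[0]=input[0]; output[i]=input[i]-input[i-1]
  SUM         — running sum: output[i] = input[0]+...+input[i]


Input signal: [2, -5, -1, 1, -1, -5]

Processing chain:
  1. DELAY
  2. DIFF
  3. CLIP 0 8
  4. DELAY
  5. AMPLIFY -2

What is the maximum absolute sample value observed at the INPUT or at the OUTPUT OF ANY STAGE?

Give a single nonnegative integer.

Input: [2, -5, -1, 1, -1, -5] (max |s|=5)
Stage 1 (DELAY): [0, 2, -5, -1, 1, -1] = [0, 2, -5, -1, 1, -1] -> [0, 2, -5, -1, 1, -1] (max |s|=5)
Stage 2 (DIFF): s[0]=0, 2-0=2, -5-2=-7, -1--5=4, 1--1=2, -1-1=-2 -> [0, 2, -7, 4, 2, -2] (max |s|=7)
Stage 3 (CLIP 0 8): clip(0,0,8)=0, clip(2,0,8)=2, clip(-7,0,8)=0, clip(4,0,8)=4, clip(2,0,8)=2, clip(-2,0,8)=0 -> [0, 2, 0, 4, 2, 0] (max |s|=4)
Stage 4 (DELAY): [0, 0, 2, 0, 4, 2] = [0, 0, 2, 0, 4, 2] -> [0, 0, 2, 0, 4, 2] (max |s|=4)
Stage 5 (AMPLIFY -2): 0*-2=0, 0*-2=0, 2*-2=-4, 0*-2=0, 4*-2=-8, 2*-2=-4 -> [0, 0, -4, 0, -8, -4] (max |s|=8)
Overall max amplitude: 8

Answer: 8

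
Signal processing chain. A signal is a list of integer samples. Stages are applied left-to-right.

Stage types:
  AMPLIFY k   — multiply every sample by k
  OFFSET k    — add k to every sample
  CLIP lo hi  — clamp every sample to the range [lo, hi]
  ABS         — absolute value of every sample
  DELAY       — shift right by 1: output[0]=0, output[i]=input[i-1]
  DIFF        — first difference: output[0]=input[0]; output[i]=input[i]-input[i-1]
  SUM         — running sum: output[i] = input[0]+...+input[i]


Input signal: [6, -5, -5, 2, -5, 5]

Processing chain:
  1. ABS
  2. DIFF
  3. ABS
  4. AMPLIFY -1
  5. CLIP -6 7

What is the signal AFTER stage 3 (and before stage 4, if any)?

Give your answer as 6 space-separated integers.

Input: [6, -5, -5, 2, -5, 5]
Stage 1 (ABS): |6|=6, |-5|=5, |-5|=5, |2|=2, |-5|=5, |5|=5 -> [6, 5, 5, 2, 5, 5]
Stage 2 (DIFF): s[0]=6, 5-6=-1, 5-5=0, 2-5=-3, 5-2=3, 5-5=0 -> [6, -1, 0, -3, 3, 0]
Stage 3 (ABS): |6|=6, |-1|=1, |0|=0, |-3|=3, |3|=3, |0|=0 -> [6, 1, 0, 3, 3, 0]

Answer: 6 1 0 3 3 0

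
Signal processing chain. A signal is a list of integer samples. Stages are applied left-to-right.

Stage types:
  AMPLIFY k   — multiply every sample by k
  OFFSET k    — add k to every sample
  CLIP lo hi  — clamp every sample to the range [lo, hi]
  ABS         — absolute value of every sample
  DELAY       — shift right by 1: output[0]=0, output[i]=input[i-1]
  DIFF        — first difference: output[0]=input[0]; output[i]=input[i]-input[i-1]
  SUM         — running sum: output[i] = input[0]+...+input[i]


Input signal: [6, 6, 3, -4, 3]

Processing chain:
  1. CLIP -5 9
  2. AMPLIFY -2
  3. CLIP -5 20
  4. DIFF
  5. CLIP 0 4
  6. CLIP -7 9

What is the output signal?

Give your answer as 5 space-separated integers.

Input: [6, 6, 3, -4, 3]
Stage 1 (CLIP -5 9): clip(6,-5,9)=6, clip(6,-5,9)=6, clip(3,-5,9)=3, clip(-4,-5,9)=-4, clip(3,-5,9)=3 -> [6, 6, 3, -4, 3]
Stage 2 (AMPLIFY -2): 6*-2=-12, 6*-2=-12, 3*-2=-6, -4*-2=8, 3*-2=-6 -> [-12, -12, -6, 8, -6]
Stage 3 (CLIP -5 20): clip(-12,-5,20)=-5, clip(-12,-5,20)=-5, clip(-6,-5,20)=-5, clip(8,-5,20)=8, clip(-6,-5,20)=-5 -> [-5, -5, -5, 8, -5]
Stage 4 (DIFF): s[0]=-5, -5--5=0, -5--5=0, 8--5=13, -5-8=-13 -> [-5, 0, 0, 13, -13]
Stage 5 (CLIP 0 4): clip(-5,0,4)=0, clip(0,0,4)=0, clip(0,0,4)=0, clip(13,0,4)=4, clip(-13,0,4)=0 -> [0, 0, 0, 4, 0]
Stage 6 (CLIP -7 9): clip(0,-7,9)=0, clip(0,-7,9)=0, clip(0,-7,9)=0, clip(4,-7,9)=4, clip(0,-7,9)=0 -> [0, 0, 0, 4, 0]

Answer: 0 0 0 4 0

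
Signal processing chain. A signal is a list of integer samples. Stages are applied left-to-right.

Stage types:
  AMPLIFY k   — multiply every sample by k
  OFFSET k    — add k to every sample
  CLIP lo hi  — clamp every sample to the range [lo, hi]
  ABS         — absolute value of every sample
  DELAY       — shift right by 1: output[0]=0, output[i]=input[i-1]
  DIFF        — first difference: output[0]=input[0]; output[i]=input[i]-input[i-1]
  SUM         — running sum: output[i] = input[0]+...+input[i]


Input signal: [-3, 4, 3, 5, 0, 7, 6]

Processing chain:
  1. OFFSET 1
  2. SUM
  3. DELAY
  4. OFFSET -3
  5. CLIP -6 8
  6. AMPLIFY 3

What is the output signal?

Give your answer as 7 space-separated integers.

Answer: -9 -15 0 12 24 24 24

Derivation:
Input: [-3, 4, 3, 5, 0, 7, 6]
Stage 1 (OFFSET 1): -3+1=-2, 4+1=5, 3+1=4, 5+1=6, 0+1=1, 7+1=8, 6+1=7 -> [-2, 5, 4, 6, 1, 8, 7]
Stage 2 (SUM): sum[0..0]=-2, sum[0..1]=3, sum[0..2]=7, sum[0..3]=13, sum[0..4]=14, sum[0..5]=22, sum[0..6]=29 -> [-2, 3, 7, 13, 14, 22, 29]
Stage 3 (DELAY): [0, -2, 3, 7, 13, 14, 22] = [0, -2, 3, 7, 13, 14, 22] -> [0, -2, 3, 7, 13, 14, 22]
Stage 4 (OFFSET -3): 0+-3=-3, -2+-3=-5, 3+-3=0, 7+-3=4, 13+-3=10, 14+-3=11, 22+-3=19 -> [-3, -5, 0, 4, 10, 11, 19]
Stage 5 (CLIP -6 8): clip(-3,-6,8)=-3, clip(-5,-6,8)=-5, clip(0,-6,8)=0, clip(4,-6,8)=4, clip(10,-6,8)=8, clip(11,-6,8)=8, clip(19,-6,8)=8 -> [-3, -5, 0, 4, 8, 8, 8]
Stage 6 (AMPLIFY 3): -3*3=-9, -5*3=-15, 0*3=0, 4*3=12, 8*3=24, 8*3=24, 8*3=24 -> [-9, -15, 0, 12, 24, 24, 24]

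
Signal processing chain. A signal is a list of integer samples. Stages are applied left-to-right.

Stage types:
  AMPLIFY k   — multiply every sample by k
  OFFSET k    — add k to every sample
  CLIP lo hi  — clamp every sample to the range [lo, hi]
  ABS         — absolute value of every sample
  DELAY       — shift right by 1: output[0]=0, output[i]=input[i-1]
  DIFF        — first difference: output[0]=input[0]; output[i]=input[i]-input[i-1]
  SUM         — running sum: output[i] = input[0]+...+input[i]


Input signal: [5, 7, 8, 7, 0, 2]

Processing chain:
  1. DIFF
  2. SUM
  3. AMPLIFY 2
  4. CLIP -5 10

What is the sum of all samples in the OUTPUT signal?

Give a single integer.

Answer: 44

Derivation:
Input: [5, 7, 8, 7, 0, 2]
Stage 1 (DIFF): s[0]=5, 7-5=2, 8-7=1, 7-8=-1, 0-7=-7, 2-0=2 -> [5, 2, 1, -1, -7, 2]
Stage 2 (SUM): sum[0..0]=5, sum[0..1]=7, sum[0..2]=8, sum[0..3]=7, sum[0..4]=0, sum[0..5]=2 -> [5, 7, 8, 7, 0, 2]
Stage 3 (AMPLIFY 2): 5*2=10, 7*2=14, 8*2=16, 7*2=14, 0*2=0, 2*2=4 -> [10, 14, 16, 14, 0, 4]
Stage 4 (CLIP -5 10): clip(10,-5,10)=10, clip(14,-5,10)=10, clip(16,-5,10)=10, clip(14,-5,10)=10, clip(0,-5,10)=0, clip(4,-5,10)=4 -> [10, 10, 10, 10, 0, 4]
Output sum: 44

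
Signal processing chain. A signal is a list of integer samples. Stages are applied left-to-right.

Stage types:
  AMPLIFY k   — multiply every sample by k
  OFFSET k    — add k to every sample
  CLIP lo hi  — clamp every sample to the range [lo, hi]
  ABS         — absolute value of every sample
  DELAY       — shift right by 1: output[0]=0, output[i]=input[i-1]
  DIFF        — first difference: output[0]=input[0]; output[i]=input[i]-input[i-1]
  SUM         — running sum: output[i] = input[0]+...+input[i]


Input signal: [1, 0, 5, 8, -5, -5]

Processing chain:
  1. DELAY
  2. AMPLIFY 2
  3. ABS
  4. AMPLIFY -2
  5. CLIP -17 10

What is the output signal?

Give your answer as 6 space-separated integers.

Answer: 0 -4 0 -17 -17 -17

Derivation:
Input: [1, 0, 5, 8, -5, -5]
Stage 1 (DELAY): [0, 1, 0, 5, 8, -5] = [0, 1, 0, 5, 8, -5] -> [0, 1, 0, 5, 8, -5]
Stage 2 (AMPLIFY 2): 0*2=0, 1*2=2, 0*2=0, 5*2=10, 8*2=16, -5*2=-10 -> [0, 2, 0, 10, 16, -10]
Stage 3 (ABS): |0|=0, |2|=2, |0|=0, |10|=10, |16|=16, |-10|=10 -> [0, 2, 0, 10, 16, 10]
Stage 4 (AMPLIFY -2): 0*-2=0, 2*-2=-4, 0*-2=0, 10*-2=-20, 16*-2=-32, 10*-2=-20 -> [0, -4, 0, -20, -32, -20]
Stage 5 (CLIP -17 10): clip(0,-17,10)=0, clip(-4,-17,10)=-4, clip(0,-17,10)=0, clip(-20,-17,10)=-17, clip(-32,-17,10)=-17, clip(-20,-17,10)=-17 -> [0, -4, 0, -17, -17, -17]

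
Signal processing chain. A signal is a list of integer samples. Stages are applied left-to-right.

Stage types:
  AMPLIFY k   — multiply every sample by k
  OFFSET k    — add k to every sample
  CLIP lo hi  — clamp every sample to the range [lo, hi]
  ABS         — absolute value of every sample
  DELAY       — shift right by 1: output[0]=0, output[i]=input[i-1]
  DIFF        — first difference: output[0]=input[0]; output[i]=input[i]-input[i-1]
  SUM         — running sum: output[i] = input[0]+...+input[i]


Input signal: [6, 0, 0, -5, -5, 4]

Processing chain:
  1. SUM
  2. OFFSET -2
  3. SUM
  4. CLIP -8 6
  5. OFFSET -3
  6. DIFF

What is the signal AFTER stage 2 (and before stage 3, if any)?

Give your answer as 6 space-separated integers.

Answer: 4 4 4 -1 -6 -2

Derivation:
Input: [6, 0, 0, -5, -5, 4]
Stage 1 (SUM): sum[0..0]=6, sum[0..1]=6, sum[0..2]=6, sum[0..3]=1, sum[0..4]=-4, sum[0..5]=0 -> [6, 6, 6, 1, -4, 0]
Stage 2 (OFFSET -2): 6+-2=4, 6+-2=4, 6+-2=4, 1+-2=-1, -4+-2=-6, 0+-2=-2 -> [4, 4, 4, -1, -6, -2]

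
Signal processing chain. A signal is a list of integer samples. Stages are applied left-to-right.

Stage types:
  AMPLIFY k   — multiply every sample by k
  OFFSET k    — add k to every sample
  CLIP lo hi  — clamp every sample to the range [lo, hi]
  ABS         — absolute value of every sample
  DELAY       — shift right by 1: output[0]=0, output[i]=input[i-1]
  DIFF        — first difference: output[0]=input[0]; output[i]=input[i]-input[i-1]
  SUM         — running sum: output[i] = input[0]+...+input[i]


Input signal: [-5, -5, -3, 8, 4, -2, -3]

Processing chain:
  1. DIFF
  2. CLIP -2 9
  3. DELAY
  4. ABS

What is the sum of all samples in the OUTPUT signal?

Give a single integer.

Input: [-5, -5, -3, 8, 4, -2, -3]
Stage 1 (DIFF): s[0]=-5, -5--5=0, -3--5=2, 8--3=11, 4-8=-4, -2-4=-6, -3--2=-1 -> [-5, 0, 2, 11, -4, -6, -1]
Stage 2 (CLIP -2 9): clip(-5,-2,9)=-2, clip(0,-2,9)=0, clip(2,-2,9)=2, clip(11,-2,9)=9, clip(-4,-2,9)=-2, clip(-6,-2,9)=-2, clip(-1,-2,9)=-1 -> [-2, 0, 2, 9, -2, -2, -1]
Stage 3 (DELAY): [0, -2, 0, 2, 9, -2, -2] = [0, -2, 0, 2, 9, -2, -2] -> [0, -2, 0, 2, 9, -2, -2]
Stage 4 (ABS): |0|=0, |-2|=2, |0|=0, |2|=2, |9|=9, |-2|=2, |-2|=2 -> [0, 2, 0, 2, 9, 2, 2]
Output sum: 17

Answer: 17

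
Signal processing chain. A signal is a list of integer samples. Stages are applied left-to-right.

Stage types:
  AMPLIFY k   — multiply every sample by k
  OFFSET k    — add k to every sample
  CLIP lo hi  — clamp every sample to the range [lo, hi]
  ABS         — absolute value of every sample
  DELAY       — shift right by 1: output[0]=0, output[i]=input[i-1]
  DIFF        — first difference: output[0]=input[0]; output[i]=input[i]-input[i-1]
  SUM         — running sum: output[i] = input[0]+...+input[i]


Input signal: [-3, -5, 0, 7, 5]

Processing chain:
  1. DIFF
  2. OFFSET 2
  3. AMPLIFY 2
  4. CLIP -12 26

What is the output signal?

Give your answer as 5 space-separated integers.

Input: [-3, -5, 0, 7, 5]
Stage 1 (DIFF): s[0]=-3, -5--3=-2, 0--5=5, 7-0=7, 5-7=-2 -> [-3, -2, 5, 7, -2]
Stage 2 (OFFSET 2): -3+2=-1, -2+2=0, 5+2=7, 7+2=9, -2+2=0 -> [-1, 0, 7, 9, 0]
Stage 3 (AMPLIFY 2): -1*2=-2, 0*2=0, 7*2=14, 9*2=18, 0*2=0 -> [-2, 0, 14, 18, 0]
Stage 4 (CLIP -12 26): clip(-2,-12,26)=-2, clip(0,-12,26)=0, clip(14,-12,26)=14, clip(18,-12,26)=18, clip(0,-12,26)=0 -> [-2, 0, 14, 18, 0]

Answer: -2 0 14 18 0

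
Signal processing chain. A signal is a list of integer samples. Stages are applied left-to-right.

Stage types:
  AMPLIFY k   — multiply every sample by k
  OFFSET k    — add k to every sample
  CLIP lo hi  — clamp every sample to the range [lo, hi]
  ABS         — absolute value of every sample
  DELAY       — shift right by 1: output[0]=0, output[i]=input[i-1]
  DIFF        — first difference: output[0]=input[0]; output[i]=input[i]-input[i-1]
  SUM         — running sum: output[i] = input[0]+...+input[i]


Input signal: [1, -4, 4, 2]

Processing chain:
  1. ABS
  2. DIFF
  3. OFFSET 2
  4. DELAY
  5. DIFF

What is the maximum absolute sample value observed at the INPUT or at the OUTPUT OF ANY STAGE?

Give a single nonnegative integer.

Input: [1, -4, 4, 2] (max |s|=4)
Stage 1 (ABS): |1|=1, |-4|=4, |4|=4, |2|=2 -> [1, 4, 4, 2] (max |s|=4)
Stage 2 (DIFF): s[0]=1, 4-1=3, 4-4=0, 2-4=-2 -> [1, 3, 0, -2] (max |s|=3)
Stage 3 (OFFSET 2): 1+2=3, 3+2=5, 0+2=2, -2+2=0 -> [3, 5, 2, 0] (max |s|=5)
Stage 4 (DELAY): [0, 3, 5, 2] = [0, 3, 5, 2] -> [0, 3, 5, 2] (max |s|=5)
Stage 5 (DIFF): s[0]=0, 3-0=3, 5-3=2, 2-5=-3 -> [0, 3, 2, -3] (max |s|=3)
Overall max amplitude: 5

Answer: 5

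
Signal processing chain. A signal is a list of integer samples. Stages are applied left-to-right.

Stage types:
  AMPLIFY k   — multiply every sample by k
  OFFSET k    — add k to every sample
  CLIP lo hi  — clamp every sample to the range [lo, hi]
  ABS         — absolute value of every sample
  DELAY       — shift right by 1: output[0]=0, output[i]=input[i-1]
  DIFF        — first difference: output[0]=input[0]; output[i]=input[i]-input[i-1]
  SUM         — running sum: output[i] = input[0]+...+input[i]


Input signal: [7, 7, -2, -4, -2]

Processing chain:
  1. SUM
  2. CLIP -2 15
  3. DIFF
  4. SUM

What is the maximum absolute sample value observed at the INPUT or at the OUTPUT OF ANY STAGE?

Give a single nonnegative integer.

Answer: 14

Derivation:
Input: [7, 7, -2, -4, -2] (max |s|=7)
Stage 1 (SUM): sum[0..0]=7, sum[0..1]=14, sum[0..2]=12, sum[0..3]=8, sum[0..4]=6 -> [7, 14, 12, 8, 6] (max |s|=14)
Stage 2 (CLIP -2 15): clip(7,-2,15)=7, clip(14,-2,15)=14, clip(12,-2,15)=12, clip(8,-2,15)=8, clip(6,-2,15)=6 -> [7, 14, 12, 8, 6] (max |s|=14)
Stage 3 (DIFF): s[0]=7, 14-7=7, 12-14=-2, 8-12=-4, 6-8=-2 -> [7, 7, -2, -4, -2] (max |s|=7)
Stage 4 (SUM): sum[0..0]=7, sum[0..1]=14, sum[0..2]=12, sum[0..3]=8, sum[0..4]=6 -> [7, 14, 12, 8, 6] (max |s|=14)
Overall max amplitude: 14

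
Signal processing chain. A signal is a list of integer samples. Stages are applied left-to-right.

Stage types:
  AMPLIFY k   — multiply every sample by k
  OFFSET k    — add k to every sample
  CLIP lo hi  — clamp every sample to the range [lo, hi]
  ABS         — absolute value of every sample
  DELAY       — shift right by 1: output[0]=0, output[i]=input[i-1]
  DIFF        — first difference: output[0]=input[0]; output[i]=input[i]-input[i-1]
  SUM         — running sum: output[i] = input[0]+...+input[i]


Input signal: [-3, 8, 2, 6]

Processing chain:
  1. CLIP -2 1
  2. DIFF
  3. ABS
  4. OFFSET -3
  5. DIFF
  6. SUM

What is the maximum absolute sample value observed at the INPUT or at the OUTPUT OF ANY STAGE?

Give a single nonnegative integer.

Input: [-3, 8, 2, 6] (max |s|=8)
Stage 1 (CLIP -2 1): clip(-3,-2,1)=-2, clip(8,-2,1)=1, clip(2,-2,1)=1, clip(6,-2,1)=1 -> [-2, 1, 1, 1] (max |s|=2)
Stage 2 (DIFF): s[0]=-2, 1--2=3, 1-1=0, 1-1=0 -> [-2, 3, 0, 0] (max |s|=3)
Stage 3 (ABS): |-2|=2, |3|=3, |0|=0, |0|=0 -> [2, 3, 0, 0] (max |s|=3)
Stage 4 (OFFSET -3): 2+-3=-1, 3+-3=0, 0+-3=-3, 0+-3=-3 -> [-1, 0, -3, -3] (max |s|=3)
Stage 5 (DIFF): s[0]=-1, 0--1=1, -3-0=-3, -3--3=0 -> [-1, 1, -3, 0] (max |s|=3)
Stage 6 (SUM): sum[0..0]=-1, sum[0..1]=0, sum[0..2]=-3, sum[0..3]=-3 -> [-1, 0, -3, -3] (max |s|=3)
Overall max amplitude: 8

Answer: 8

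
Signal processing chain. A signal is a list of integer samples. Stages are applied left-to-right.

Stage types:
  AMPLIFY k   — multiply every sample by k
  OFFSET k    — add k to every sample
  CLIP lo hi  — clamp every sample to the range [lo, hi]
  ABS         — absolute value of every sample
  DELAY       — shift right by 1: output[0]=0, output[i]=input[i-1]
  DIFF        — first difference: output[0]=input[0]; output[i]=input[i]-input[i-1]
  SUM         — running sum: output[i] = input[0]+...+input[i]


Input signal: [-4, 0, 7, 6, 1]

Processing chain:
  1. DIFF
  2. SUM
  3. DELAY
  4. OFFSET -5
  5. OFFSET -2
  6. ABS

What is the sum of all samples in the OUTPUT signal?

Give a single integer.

Answer: 26

Derivation:
Input: [-4, 0, 7, 6, 1]
Stage 1 (DIFF): s[0]=-4, 0--4=4, 7-0=7, 6-7=-1, 1-6=-5 -> [-4, 4, 7, -1, -5]
Stage 2 (SUM): sum[0..0]=-4, sum[0..1]=0, sum[0..2]=7, sum[0..3]=6, sum[0..4]=1 -> [-4, 0, 7, 6, 1]
Stage 3 (DELAY): [0, -4, 0, 7, 6] = [0, -4, 0, 7, 6] -> [0, -4, 0, 7, 6]
Stage 4 (OFFSET -5): 0+-5=-5, -4+-5=-9, 0+-5=-5, 7+-5=2, 6+-5=1 -> [-5, -9, -5, 2, 1]
Stage 5 (OFFSET -2): -5+-2=-7, -9+-2=-11, -5+-2=-7, 2+-2=0, 1+-2=-1 -> [-7, -11, -7, 0, -1]
Stage 6 (ABS): |-7|=7, |-11|=11, |-7|=7, |0|=0, |-1|=1 -> [7, 11, 7, 0, 1]
Output sum: 26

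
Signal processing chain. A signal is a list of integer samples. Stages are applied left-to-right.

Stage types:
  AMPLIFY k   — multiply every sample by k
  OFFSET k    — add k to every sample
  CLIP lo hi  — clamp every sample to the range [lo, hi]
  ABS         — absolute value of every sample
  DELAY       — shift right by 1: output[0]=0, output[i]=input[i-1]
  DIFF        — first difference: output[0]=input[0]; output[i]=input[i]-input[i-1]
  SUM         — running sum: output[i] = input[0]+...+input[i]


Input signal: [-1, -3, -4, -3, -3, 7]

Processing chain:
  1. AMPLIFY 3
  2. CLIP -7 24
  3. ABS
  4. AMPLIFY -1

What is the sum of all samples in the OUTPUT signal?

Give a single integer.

Input: [-1, -3, -4, -3, -3, 7]
Stage 1 (AMPLIFY 3): -1*3=-3, -3*3=-9, -4*3=-12, -3*3=-9, -3*3=-9, 7*3=21 -> [-3, -9, -12, -9, -9, 21]
Stage 2 (CLIP -7 24): clip(-3,-7,24)=-3, clip(-9,-7,24)=-7, clip(-12,-7,24)=-7, clip(-9,-7,24)=-7, clip(-9,-7,24)=-7, clip(21,-7,24)=21 -> [-3, -7, -7, -7, -7, 21]
Stage 3 (ABS): |-3|=3, |-7|=7, |-7|=7, |-7|=7, |-7|=7, |21|=21 -> [3, 7, 7, 7, 7, 21]
Stage 4 (AMPLIFY -1): 3*-1=-3, 7*-1=-7, 7*-1=-7, 7*-1=-7, 7*-1=-7, 21*-1=-21 -> [-3, -7, -7, -7, -7, -21]
Output sum: -52

Answer: -52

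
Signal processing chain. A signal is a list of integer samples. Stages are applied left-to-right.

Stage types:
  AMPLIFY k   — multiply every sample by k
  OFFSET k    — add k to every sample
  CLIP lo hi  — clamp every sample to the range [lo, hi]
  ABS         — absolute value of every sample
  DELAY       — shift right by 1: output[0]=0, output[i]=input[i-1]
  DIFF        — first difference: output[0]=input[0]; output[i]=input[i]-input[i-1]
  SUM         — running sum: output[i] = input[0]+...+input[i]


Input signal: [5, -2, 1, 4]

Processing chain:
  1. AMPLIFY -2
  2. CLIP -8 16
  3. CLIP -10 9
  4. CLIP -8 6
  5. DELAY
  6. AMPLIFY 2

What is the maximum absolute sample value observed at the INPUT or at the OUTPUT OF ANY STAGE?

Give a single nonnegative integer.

Input: [5, -2, 1, 4] (max |s|=5)
Stage 1 (AMPLIFY -2): 5*-2=-10, -2*-2=4, 1*-2=-2, 4*-2=-8 -> [-10, 4, -2, -8] (max |s|=10)
Stage 2 (CLIP -8 16): clip(-10,-8,16)=-8, clip(4,-8,16)=4, clip(-2,-8,16)=-2, clip(-8,-8,16)=-8 -> [-8, 4, -2, -8] (max |s|=8)
Stage 3 (CLIP -10 9): clip(-8,-10,9)=-8, clip(4,-10,9)=4, clip(-2,-10,9)=-2, clip(-8,-10,9)=-8 -> [-8, 4, -2, -8] (max |s|=8)
Stage 4 (CLIP -8 6): clip(-8,-8,6)=-8, clip(4,-8,6)=4, clip(-2,-8,6)=-2, clip(-8,-8,6)=-8 -> [-8, 4, -2, -8] (max |s|=8)
Stage 5 (DELAY): [0, -8, 4, -2] = [0, -8, 4, -2] -> [0, -8, 4, -2] (max |s|=8)
Stage 6 (AMPLIFY 2): 0*2=0, -8*2=-16, 4*2=8, -2*2=-4 -> [0, -16, 8, -4] (max |s|=16)
Overall max amplitude: 16

Answer: 16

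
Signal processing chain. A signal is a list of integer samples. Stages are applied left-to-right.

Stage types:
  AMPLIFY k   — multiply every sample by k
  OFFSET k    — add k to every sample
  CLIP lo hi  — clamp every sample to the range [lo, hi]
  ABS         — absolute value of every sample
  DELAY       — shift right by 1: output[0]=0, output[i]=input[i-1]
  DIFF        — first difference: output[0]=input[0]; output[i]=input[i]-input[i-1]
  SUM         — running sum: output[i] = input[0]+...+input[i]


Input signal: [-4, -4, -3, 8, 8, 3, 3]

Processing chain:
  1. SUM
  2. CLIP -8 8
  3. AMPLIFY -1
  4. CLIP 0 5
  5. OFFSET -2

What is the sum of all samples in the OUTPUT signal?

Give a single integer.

Input: [-4, -4, -3, 8, 8, 3, 3]
Stage 1 (SUM): sum[0..0]=-4, sum[0..1]=-8, sum[0..2]=-11, sum[0..3]=-3, sum[0..4]=5, sum[0..5]=8, sum[0..6]=11 -> [-4, -8, -11, -3, 5, 8, 11]
Stage 2 (CLIP -8 8): clip(-4,-8,8)=-4, clip(-8,-8,8)=-8, clip(-11,-8,8)=-8, clip(-3,-8,8)=-3, clip(5,-8,8)=5, clip(8,-8,8)=8, clip(11,-8,8)=8 -> [-4, -8, -8, -3, 5, 8, 8]
Stage 3 (AMPLIFY -1): -4*-1=4, -8*-1=8, -8*-1=8, -3*-1=3, 5*-1=-5, 8*-1=-8, 8*-1=-8 -> [4, 8, 8, 3, -5, -8, -8]
Stage 4 (CLIP 0 5): clip(4,0,5)=4, clip(8,0,5)=5, clip(8,0,5)=5, clip(3,0,5)=3, clip(-5,0,5)=0, clip(-8,0,5)=0, clip(-8,0,5)=0 -> [4, 5, 5, 3, 0, 0, 0]
Stage 5 (OFFSET -2): 4+-2=2, 5+-2=3, 5+-2=3, 3+-2=1, 0+-2=-2, 0+-2=-2, 0+-2=-2 -> [2, 3, 3, 1, -2, -2, -2]
Output sum: 3

Answer: 3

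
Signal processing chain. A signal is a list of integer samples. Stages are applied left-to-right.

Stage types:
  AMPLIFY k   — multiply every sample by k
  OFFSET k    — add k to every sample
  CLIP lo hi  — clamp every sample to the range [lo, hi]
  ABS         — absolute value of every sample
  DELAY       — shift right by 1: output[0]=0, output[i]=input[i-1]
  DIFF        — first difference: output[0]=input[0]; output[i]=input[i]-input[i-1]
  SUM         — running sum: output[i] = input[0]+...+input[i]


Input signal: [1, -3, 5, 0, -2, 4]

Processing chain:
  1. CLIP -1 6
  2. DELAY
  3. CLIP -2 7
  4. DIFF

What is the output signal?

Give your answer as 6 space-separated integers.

Input: [1, -3, 5, 0, -2, 4]
Stage 1 (CLIP -1 6): clip(1,-1,6)=1, clip(-3,-1,6)=-1, clip(5,-1,6)=5, clip(0,-1,6)=0, clip(-2,-1,6)=-1, clip(4,-1,6)=4 -> [1, -1, 5, 0, -1, 4]
Stage 2 (DELAY): [0, 1, -1, 5, 0, -1] = [0, 1, -1, 5, 0, -1] -> [0, 1, -1, 5, 0, -1]
Stage 3 (CLIP -2 7): clip(0,-2,7)=0, clip(1,-2,7)=1, clip(-1,-2,7)=-1, clip(5,-2,7)=5, clip(0,-2,7)=0, clip(-1,-2,7)=-1 -> [0, 1, -1, 5, 0, -1]
Stage 4 (DIFF): s[0]=0, 1-0=1, -1-1=-2, 5--1=6, 0-5=-5, -1-0=-1 -> [0, 1, -2, 6, -5, -1]

Answer: 0 1 -2 6 -5 -1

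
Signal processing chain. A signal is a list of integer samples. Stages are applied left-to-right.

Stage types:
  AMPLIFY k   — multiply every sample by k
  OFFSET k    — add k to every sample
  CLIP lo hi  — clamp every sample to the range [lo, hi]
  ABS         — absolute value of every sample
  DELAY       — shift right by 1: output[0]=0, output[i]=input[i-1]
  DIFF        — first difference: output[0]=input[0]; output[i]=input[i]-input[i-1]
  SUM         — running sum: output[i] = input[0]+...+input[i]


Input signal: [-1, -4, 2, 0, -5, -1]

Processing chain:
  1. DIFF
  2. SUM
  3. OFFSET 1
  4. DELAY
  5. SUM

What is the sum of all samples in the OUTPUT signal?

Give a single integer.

Answer: -5

Derivation:
Input: [-1, -4, 2, 0, -5, -1]
Stage 1 (DIFF): s[0]=-1, -4--1=-3, 2--4=6, 0-2=-2, -5-0=-5, -1--5=4 -> [-1, -3, 6, -2, -5, 4]
Stage 2 (SUM): sum[0..0]=-1, sum[0..1]=-4, sum[0..2]=2, sum[0..3]=0, sum[0..4]=-5, sum[0..5]=-1 -> [-1, -4, 2, 0, -5, -1]
Stage 3 (OFFSET 1): -1+1=0, -4+1=-3, 2+1=3, 0+1=1, -5+1=-4, -1+1=0 -> [0, -3, 3, 1, -4, 0]
Stage 4 (DELAY): [0, 0, -3, 3, 1, -4] = [0, 0, -3, 3, 1, -4] -> [0, 0, -3, 3, 1, -4]
Stage 5 (SUM): sum[0..0]=0, sum[0..1]=0, sum[0..2]=-3, sum[0..3]=0, sum[0..4]=1, sum[0..5]=-3 -> [0, 0, -3, 0, 1, -3]
Output sum: -5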